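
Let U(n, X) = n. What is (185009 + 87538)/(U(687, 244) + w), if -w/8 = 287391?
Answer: -90849/766147 ≈ -0.11858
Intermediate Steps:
w = -2299128 (w = -8*287391 = -2299128)
(185009 + 87538)/(U(687, 244) + w) = (185009 + 87538)/(687 - 2299128) = 272547/(-2298441) = 272547*(-1/2298441) = -90849/766147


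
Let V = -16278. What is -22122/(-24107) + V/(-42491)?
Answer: 1332399648/1024330537 ≈ 1.3008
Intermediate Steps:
-22122/(-24107) + V/(-42491) = -22122/(-24107) - 16278/(-42491) = -22122*(-1/24107) - 16278*(-1/42491) = 22122/24107 + 16278/42491 = 1332399648/1024330537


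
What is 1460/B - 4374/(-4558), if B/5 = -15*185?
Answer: 5403457/6324225 ≈ 0.85441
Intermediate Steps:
B = -13875 (B = 5*(-15*185) = 5*(-2775) = -13875)
1460/B - 4374/(-4558) = 1460/(-13875) - 4374/(-4558) = 1460*(-1/13875) - 4374*(-1/4558) = -292/2775 + 2187/2279 = 5403457/6324225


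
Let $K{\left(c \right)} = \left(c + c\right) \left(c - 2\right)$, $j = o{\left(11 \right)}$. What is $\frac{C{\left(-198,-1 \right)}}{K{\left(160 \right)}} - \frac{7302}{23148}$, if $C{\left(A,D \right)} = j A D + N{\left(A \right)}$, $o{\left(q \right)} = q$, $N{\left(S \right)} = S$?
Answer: $- \frac{1347317}{4876512} \approx -0.27629$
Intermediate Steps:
$j = 11$
$C{\left(A,D \right)} = A + 11 A D$ ($C{\left(A,D \right)} = 11 A D + A = A + 11 A D$)
$K{\left(c \right)} = 2 c \left(-2 + c\right)$
$\frac{C{\left(-198,-1 \right)}}{K{\left(160 \right)}} - \frac{7302}{23148} = \frac{\left(-198\right) \left(1 + 11 \left(-1\right)\right)}{2 \cdot 160 \left(-2 + 160\right)} - \frac{7302}{23148} = \frac{\left(-198\right) \left(1 - 11\right)}{2 \cdot 160 \cdot 158} - \frac{1217}{3858} = \frac{\left(-198\right) \left(-10\right)}{50560} - \frac{1217}{3858} = 1980 \cdot \frac{1}{50560} - \frac{1217}{3858} = \frac{99}{2528} - \frac{1217}{3858} = - \frac{1347317}{4876512}$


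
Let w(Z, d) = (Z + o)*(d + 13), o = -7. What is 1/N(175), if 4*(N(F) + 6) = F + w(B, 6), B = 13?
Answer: 4/265 ≈ 0.015094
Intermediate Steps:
w(Z, d) = (-7 + Z)*(13 + d) (w(Z, d) = (Z - 7)*(d + 13) = (-7 + Z)*(13 + d))
N(F) = 45/2 + F/4 (N(F) = -6 + (F + (-91 - 7*6 + 13*13 + 13*6))/4 = -6 + (F + (-91 - 42 + 169 + 78))/4 = -6 + (F + 114)/4 = -6 + (114 + F)/4 = -6 + (57/2 + F/4) = 45/2 + F/4)
1/N(175) = 1/(45/2 + (1/4)*175) = 1/(45/2 + 175/4) = 1/(265/4) = 4/265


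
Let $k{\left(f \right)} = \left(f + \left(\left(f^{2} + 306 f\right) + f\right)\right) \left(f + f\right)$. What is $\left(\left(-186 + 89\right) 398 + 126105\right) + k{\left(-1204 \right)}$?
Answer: $-2597624373$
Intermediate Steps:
$k{\left(f \right)} = 2 f \left(f^{2} + 308 f\right)$ ($k{\left(f \right)} = \left(f + \left(f^{2} + 307 f\right)\right) 2 f = \left(f^{2} + 308 f\right) 2 f = 2 f \left(f^{2} + 308 f\right)$)
$\left(\left(-186 + 89\right) 398 + 126105\right) + k{\left(-1204 \right)} = \left(\left(-186 + 89\right) 398 + 126105\right) + 2 \left(-1204\right)^{2} \left(308 - 1204\right) = \left(\left(-97\right) 398 + 126105\right) + 2 \cdot 1449616 \left(-896\right) = \left(-38606 + 126105\right) - 2597711872 = 87499 - 2597711872 = -2597624373$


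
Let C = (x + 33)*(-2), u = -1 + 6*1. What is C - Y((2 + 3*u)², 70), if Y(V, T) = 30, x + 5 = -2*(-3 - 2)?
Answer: -106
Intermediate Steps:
u = 5 (u = -1 + 6 = 5)
x = 5 (x = -5 - 2*(-3 - 2) = -5 - 2*(-5) = -5 + 10 = 5)
C = -76 (C = (5 + 33)*(-2) = 38*(-2) = -76)
C - Y((2 + 3*u)², 70) = -76 - 1*30 = -76 - 30 = -106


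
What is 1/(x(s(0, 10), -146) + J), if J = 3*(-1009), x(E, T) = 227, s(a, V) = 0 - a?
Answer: -1/2800 ≈ -0.00035714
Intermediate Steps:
s(a, V) = -a
J = -3027
1/(x(s(0, 10), -146) + J) = 1/(227 - 3027) = 1/(-2800) = -1/2800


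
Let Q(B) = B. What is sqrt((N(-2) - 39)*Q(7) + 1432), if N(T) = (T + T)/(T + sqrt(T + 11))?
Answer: sqrt(1131) ≈ 33.630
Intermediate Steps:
N(T) = 2*T/(T + sqrt(11 + T)) (N(T) = (2*T)/(T + sqrt(11 + T)) = 2*T/(T + sqrt(11 + T)))
sqrt((N(-2) - 39)*Q(7) + 1432) = sqrt((2*(-2)/(-2 + sqrt(11 - 2)) - 39)*7 + 1432) = sqrt((2*(-2)/(-2 + sqrt(9)) - 39)*7 + 1432) = sqrt((2*(-2)/(-2 + 3) - 39)*7 + 1432) = sqrt((2*(-2)/1 - 39)*7 + 1432) = sqrt((2*(-2)*1 - 39)*7 + 1432) = sqrt((-4 - 39)*7 + 1432) = sqrt(-43*7 + 1432) = sqrt(-301 + 1432) = sqrt(1131)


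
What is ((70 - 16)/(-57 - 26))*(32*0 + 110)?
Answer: -5940/83 ≈ -71.566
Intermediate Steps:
((70 - 16)/(-57 - 26))*(32*0 + 110) = (54/(-83))*(0 + 110) = (54*(-1/83))*110 = -54/83*110 = -5940/83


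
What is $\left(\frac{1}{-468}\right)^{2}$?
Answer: $\frac{1}{219024} \approx 4.5657 \cdot 10^{-6}$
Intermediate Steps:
$\left(\frac{1}{-468}\right)^{2} = \left(- \frac{1}{468}\right)^{2} = \frac{1}{219024}$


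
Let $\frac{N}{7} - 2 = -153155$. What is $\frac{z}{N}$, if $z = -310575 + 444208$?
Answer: $- \frac{133633}{1072071} \approx -0.12465$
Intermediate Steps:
$N = -1072071$ ($N = 14 + 7 \left(-153155\right) = 14 - 1072085 = -1072071$)
$z = 133633$
$\frac{z}{N} = \frac{133633}{-1072071} = 133633 \left(- \frac{1}{1072071}\right) = - \frac{133633}{1072071}$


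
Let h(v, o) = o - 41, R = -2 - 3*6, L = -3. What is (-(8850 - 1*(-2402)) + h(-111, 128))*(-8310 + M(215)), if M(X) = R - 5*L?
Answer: 92836975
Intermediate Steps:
R = -20 (R = -2 - 18 = -20)
M(X) = -5 (M(X) = -20 - 5*(-3) = -20 + 15 = -5)
h(v, o) = -41 + o
(-(8850 - 1*(-2402)) + h(-111, 128))*(-8310 + M(215)) = (-(8850 - 1*(-2402)) + (-41 + 128))*(-8310 - 5) = (-(8850 + 2402) + 87)*(-8315) = (-1*11252 + 87)*(-8315) = (-11252 + 87)*(-8315) = -11165*(-8315) = 92836975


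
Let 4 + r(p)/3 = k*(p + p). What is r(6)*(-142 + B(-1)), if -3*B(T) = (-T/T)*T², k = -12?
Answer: 62900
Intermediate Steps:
r(p) = -12 - 72*p (r(p) = -12 + 3*(-12*(p + p)) = -12 + 3*(-24*p) = -12 - 72*p)
B(T) = T²/3 (B(T) = -(-T/T)*T²/3 = -(-1*1)*T²/3 = -(-1)*T²/3 = T²/3)
r(6)*(-142 + B(-1)) = (-12 - 72*6)*(-142 + (⅓)*(-1)²) = (-12 - 432)*(-142 + (⅓)*1) = -444*(-142 + ⅓) = -444*(-425/3) = 62900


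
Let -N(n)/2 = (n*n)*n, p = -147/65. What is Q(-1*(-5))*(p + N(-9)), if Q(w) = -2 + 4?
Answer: 189246/65 ≈ 2911.5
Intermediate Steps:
p = -147/65 (p = -147*1/65 = -147/65 ≈ -2.2615)
N(n) = -2*n**3 (N(n) = -2*n*n*n = -2*n**2*n = -2*n**3)
Q(w) = 2
Q(-1*(-5))*(p + N(-9)) = 2*(-147/65 - 2*(-9)**3) = 2*(-147/65 - 2*(-729)) = 2*(-147/65 + 1458) = 2*(94623/65) = 189246/65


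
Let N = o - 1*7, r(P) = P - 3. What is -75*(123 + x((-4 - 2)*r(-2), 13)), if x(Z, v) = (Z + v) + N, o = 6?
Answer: -12375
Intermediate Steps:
r(P) = -3 + P
N = -1 (N = 6 - 1*7 = 6 - 7 = -1)
x(Z, v) = -1 + Z + v (x(Z, v) = (Z + v) - 1 = -1 + Z + v)
-75*(123 + x((-4 - 2)*r(-2), 13)) = -75*(123 + (-1 + (-4 - 2)*(-3 - 2) + 13)) = -75*(123 + (-1 - 6*(-5) + 13)) = -75*(123 + (-1 + 30 + 13)) = -75*(123 + 42) = -75*165 = -12375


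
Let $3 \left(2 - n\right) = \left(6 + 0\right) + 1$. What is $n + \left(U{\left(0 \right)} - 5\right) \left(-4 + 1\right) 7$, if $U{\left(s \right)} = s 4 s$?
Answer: $\frac{314}{3} \approx 104.67$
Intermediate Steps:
$n = - \frac{1}{3}$ ($n = 2 - \frac{\left(6 + 0\right) + 1}{3} = 2 - \frac{6 + 1}{3} = 2 - \frac{7}{3} = - \frac{1}{3} \approx -0.33333$)
$U{\left(s \right)} = 4 s^{2}$ ($U{\left(s \right)} = 4 s s = 4 s^{2}$)
$n + \left(U{\left(0 \right)} - 5\right) \left(-4 + 1\right) 7 = - \frac{1}{3} + \left(4 \cdot 0^{2} - 5\right) \left(-4 + 1\right) 7 = - \frac{1}{3} + \left(4 \cdot 0 - 5\right) \left(-3\right) 7 = - \frac{1}{3} + \left(0 - 5\right) \left(-3\right) 7 = - \frac{1}{3} + \left(-5\right) \left(-3\right) 7 = - \frac{1}{3} + 15 \cdot 7 = - \frac{1}{3} + 105 = \frac{314}{3}$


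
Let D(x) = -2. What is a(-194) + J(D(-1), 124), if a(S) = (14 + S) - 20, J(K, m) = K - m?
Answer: -326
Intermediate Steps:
a(S) = -6 + S
a(-194) + J(D(-1), 124) = (-6 - 194) + (-2 - 1*124) = -200 + (-2 - 124) = -200 - 126 = -326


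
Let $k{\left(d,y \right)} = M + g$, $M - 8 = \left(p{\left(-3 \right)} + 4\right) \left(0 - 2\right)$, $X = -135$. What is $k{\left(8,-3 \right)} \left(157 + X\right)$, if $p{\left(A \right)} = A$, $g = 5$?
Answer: $242$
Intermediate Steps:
$M = 6$ ($M = 8 + \left(-3 + 4\right) \left(0 - 2\right) = 8 + 1 \left(-2\right) = 8 - 2 = 6$)
$k{\left(d,y \right)} = 11$ ($k{\left(d,y \right)} = 6 + 5 = 11$)
$k{\left(8,-3 \right)} \left(157 + X\right) = 11 \left(157 - 135\right) = 11 \cdot 22 = 242$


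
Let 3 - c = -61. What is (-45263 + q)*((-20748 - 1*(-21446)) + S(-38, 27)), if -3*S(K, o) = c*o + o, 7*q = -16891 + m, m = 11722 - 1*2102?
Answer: -36624656/7 ≈ -5.2321e+6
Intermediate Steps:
c = 64 (c = 3 - 1*(-61) = 3 + 61 = 64)
m = 9620 (m = 11722 - 2102 = 9620)
q = -7271/7 (q = (-16891 + 9620)/7 = (⅐)*(-7271) = -7271/7 ≈ -1038.7)
S(K, o) = -65*o/3 (S(K, o) = -(64*o + o)/3 = -65*o/3)
(-45263 + q)*((-20748 - 1*(-21446)) + S(-38, 27)) = (-45263 - 7271/7)*((-20748 - 1*(-21446)) - 65/3*27) = -324112*((-20748 + 21446) - 585)/7 = -324112*(698 - 585)/7 = -324112/7*113 = -36624656/7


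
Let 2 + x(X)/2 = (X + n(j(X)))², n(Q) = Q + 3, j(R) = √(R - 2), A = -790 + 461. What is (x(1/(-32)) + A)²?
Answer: 26673841601/262144 - 15537345*I*√130/16384 ≈ 1.0175e+5 - 10813.0*I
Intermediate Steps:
A = -329
j(R) = √(-2 + R)
n(Q) = 3 + Q
x(X) = -4 + 2*(3 + X + √(-2 + X))² (x(X) = -4 + 2*(X + (3 + √(-2 + X)))² = -4 + 2*(3 + X + √(-2 + X))²)
(x(1/(-32)) + A)² = ((-4 + 2*(3 + 1/(-32) + √(-2 + 1/(-32)))²) - 329)² = ((-4 + 2*(3 - 1/32 + √(-2 - 1/32))²) - 329)² = ((-4 + 2*(3 - 1/32 + √(-65/32))²) - 329)² = ((-4 + 2*(3 - 1/32 + I*√130/8)²) - 329)² = ((-4 + 2*(95/32 + I*√130/8)²) - 329)² = (-333 + 2*(95/32 + I*√130/8)²)²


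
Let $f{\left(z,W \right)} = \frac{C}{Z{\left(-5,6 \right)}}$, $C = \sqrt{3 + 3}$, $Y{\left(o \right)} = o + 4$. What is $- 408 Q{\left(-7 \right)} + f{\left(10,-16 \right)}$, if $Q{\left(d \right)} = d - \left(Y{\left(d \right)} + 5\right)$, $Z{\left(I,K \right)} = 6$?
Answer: $3672 + \frac{\sqrt{6}}{6} \approx 3672.4$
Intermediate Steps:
$Y{\left(o \right)} = 4 + o$
$C = \sqrt{6} \approx 2.4495$
$f{\left(z,W \right)} = \frac{\sqrt{6}}{6}$
$Q{\left(d \right)} = -9$ ($Q{\left(d \right)} = d - \left(\left(4 + d\right) + 5\right) = d - \left(9 + d\right) = -9$)
$- 408 Q{\left(-7 \right)} + f{\left(10,-16 \right)} = \left(-408\right) \left(-9\right) + \frac{\sqrt{6}}{6} = 3672 + \frac{\sqrt{6}}{6}$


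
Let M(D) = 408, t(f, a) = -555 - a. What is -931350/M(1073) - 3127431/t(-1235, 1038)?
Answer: -11536039/36108 ≈ -319.49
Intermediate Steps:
-931350/M(1073) - 3127431/t(-1235, 1038) = -931350/408 - 3127431/(-555 - 1*1038) = -931350*1/408 - 3127431/(-555 - 1038) = -155225/68 - 3127431/(-1593) = -155225/68 - 3127431*(-1/1593) = -155225/68 + 1042477/531 = -11536039/36108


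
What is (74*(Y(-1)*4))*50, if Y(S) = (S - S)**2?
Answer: 0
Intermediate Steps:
Y(S) = 0 (Y(S) = 0**2 = 0)
(74*(Y(-1)*4))*50 = (74*(0*4))*50 = (74*0)*50 = 0*50 = 0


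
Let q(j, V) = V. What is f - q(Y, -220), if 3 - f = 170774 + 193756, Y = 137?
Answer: -364307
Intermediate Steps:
f = -364527 (f = 3 - (170774 + 193756) = 3 - 1*364530 = 3 - 364530 = -364527)
f - q(Y, -220) = -364527 - 1*(-220) = -364527 + 220 = -364307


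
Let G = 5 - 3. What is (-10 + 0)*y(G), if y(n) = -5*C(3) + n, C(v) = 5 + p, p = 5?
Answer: 480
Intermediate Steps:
C(v) = 10 (C(v) = 5 + 5 = 10)
G = 2
y(n) = -50 + n (y(n) = -5*10 + n = -50 + n)
(-10 + 0)*y(G) = (-10 + 0)*(-50 + 2) = -10*(-48) = 480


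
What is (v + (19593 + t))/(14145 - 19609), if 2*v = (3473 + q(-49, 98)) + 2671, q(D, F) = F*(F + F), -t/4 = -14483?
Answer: -90201/5464 ≈ -16.508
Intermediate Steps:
t = 57932 (t = -4*(-14483) = 57932)
q(D, F) = 2*F² (q(D, F) = F*(2*F) = 2*F²)
v = 12676 (v = ((3473 + 2*98²) + 2671)/2 = ((3473 + 2*9604) + 2671)/2 = ((3473 + 19208) + 2671)/2 = (22681 + 2671)/2 = (½)*25352 = 12676)
(v + (19593 + t))/(14145 - 19609) = (12676 + (19593 + 57932))/(14145 - 19609) = (12676 + 77525)/(-5464) = 90201*(-1/5464) = -90201/5464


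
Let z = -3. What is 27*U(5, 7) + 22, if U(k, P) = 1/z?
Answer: 13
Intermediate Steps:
U(k, P) = -1/3 (U(k, P) = 1/(-3) = -1/3)
27*U(5, 7) + 22 = 27*(-1/3) + 22 = -9 + 22 = 13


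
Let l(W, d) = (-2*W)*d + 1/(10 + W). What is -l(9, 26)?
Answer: 8891/19 ≈ 467.95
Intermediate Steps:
l(W, d) = 1/(10 + W) - 2*W*d (l(W, d) = -2*W*d + 1/(10 + W) = 1/(10 + W) - 2*W*d)
-l(9, 26) = -(1 - 20*9*26 - 2*26*9**2)/(10 + 9) = -(1 - 4680 - 2*26*81)/19 = -(1 - 4680 - 4212)/19 = -(-8891)/19 = -1*(-8891/19) = 8891/19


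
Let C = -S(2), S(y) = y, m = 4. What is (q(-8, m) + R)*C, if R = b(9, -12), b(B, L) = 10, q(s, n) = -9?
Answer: -2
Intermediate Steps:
R = 10
C = -2 (C = -1*2 = -2)
(q(-8, m) + R)*C = (-9 + 10)*(-2) = 1*(-2) = -2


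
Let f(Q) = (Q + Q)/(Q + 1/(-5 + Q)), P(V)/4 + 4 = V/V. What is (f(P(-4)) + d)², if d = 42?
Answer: 81324324/42025 ≈ 1935.1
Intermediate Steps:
P(V) = -12 (P(V) = -16 + 4*(V/V) = -16 + 4*1 = -16 + 4 = -12)
f(Q) = 2*Q/(Q + 1/(-5 + Q)) (f(Q) = (2*Q)/(Q + 1/(-5 + Q)) = 2*Q/(Q + 1/(-5 + Q)))
(f(P(-4)) + d)² = (2*(-12)*(-5 - 12)/(1 + (-12)² - 5*(-12)) + 42)² = (2*(-12)*(-17)/(1 + 144 + 60) + 42)² = (2*(-12)*(-17)/205 + 42)² = (2*(-12)*(1/205)*(-17) + 42)² = (408/205 + 42)² = (9018/205)² = 81324324/42025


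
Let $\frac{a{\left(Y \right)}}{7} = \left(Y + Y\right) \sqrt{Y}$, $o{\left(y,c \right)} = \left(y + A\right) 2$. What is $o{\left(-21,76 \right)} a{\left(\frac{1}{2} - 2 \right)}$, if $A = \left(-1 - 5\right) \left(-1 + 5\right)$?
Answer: $945 i \sqrt{6} \approx 2314.8 i$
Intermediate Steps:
$A = -24$ ($A = \left(-6\right) 4 = -24$)
$o{\left(y,c \right)} = -48 + 2 y$ ($o{\left(y,c \right)} = \left(y - 24\right) 2 = \left(-24 + y\right) 2 = -48 + 2 y$)
$a{\left(Y \right)} = 14 Y^{\frac{3}{2}}$ ($a{\left(Y \right)} = 7 \left(Y + Y\right) \sqrt{Y} = 7 \cdot 2 Y \sqrt{Y} = 7 \cdot 2 Y^{\frac{3}{2}} = 14 Y^{\frac{3}{2}}$)
$o{\left(-21,76 \right)} a{\left(\frac{1}{2} - 2 \right)} = \left(-48 + 2 \left(-21\right)\right) 14 \left(\frac{1}{2} - 2\right)^{\frac{3}{2}} = \left(-48 - 42\right) 14 \left(\frac{1}{2} - 2\right)^{\frac{3}{2}} = - 90 \cdot 14 \left(- \frac{3}{2}\right)^{\frac{3}{2}} = - 90 \cdot 14 \left(- \frac{3 i \sqrt{6}}{4}\right) = - 90 \left(- \frac{21 i \sqrt{6}}{2}\right) = 945 i \sqrt{6}$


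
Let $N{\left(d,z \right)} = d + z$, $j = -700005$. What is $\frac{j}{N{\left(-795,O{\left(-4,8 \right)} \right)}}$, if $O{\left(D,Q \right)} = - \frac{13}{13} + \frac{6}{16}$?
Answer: $\frac{1120008}{1273} \approx 879.82$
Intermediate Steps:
$O{\left(D,Q \right)} = - \frac{5}{8}$ ($O{\left(D,Q \right)} = \left(-13\right) \frac{1}{13} + 6 \cdot \frac{1}{16} = -1 + \frac{3}{8} = - \frac{5}{8}$)
$\frac{j}{N{\left(-795,O{\left(-4,8 \right)} \right)}} = - \frac{700005}{-795 - \frac{5}{8}} = - \frac{700005}{- \frac{6365}{8}} = \left(-700005\right) \left(- \frac{8}{6365}\right) = \frac{1120008}{1273}$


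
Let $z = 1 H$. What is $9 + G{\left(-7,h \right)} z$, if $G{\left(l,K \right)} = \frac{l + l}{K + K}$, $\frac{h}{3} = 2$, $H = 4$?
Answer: $\frac{13}{3} \approx 4.3333$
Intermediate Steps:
$h = 6$ ($h = 3 \cdot 2 = 6$)
$G{\left(l,K \right)} = \frac{l}{K}$ ($G{\left(l,K \right)} = \frac{2 l}{2 K} = 2 l \frac{1}{2 K} = \frac{l}{K}$)
$z = 4$ ($z = 1 \cdot 4 = 4$)
$9 + G{\left(-7,h \right)} z = 9 + - \frac{7}{6} \cdot 4 = 9 + \left(-7\right) \frac{1}{6} \cdot 4 = 9 - \frac{14}{3} = \frac{13}{3}$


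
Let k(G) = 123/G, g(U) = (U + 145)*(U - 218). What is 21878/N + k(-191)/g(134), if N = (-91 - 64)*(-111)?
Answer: 351018217/276037020 ≈ 1.2716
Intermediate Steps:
g(U) = (-218 + U)*(145 + U) (g(U) = (145 + U)*(-218 + U) = (-218 + U)*(145 + U))
N = 17205 (N = -155*(-111) = 17205)
21878/N + k(-191)/g(134) = 21878/17205 + (123/(-191))/(-31610 + 134² - 73*134) = 21878*(1/17205) + (123*(-1/191))/(-31610 + 17956 - 9782) = 21878/17205 - 123/191/(-23436) = 21878/17205 - 123/191*(-1/23436) = 21878/17205 + 41/1492092 = 351018217/276037020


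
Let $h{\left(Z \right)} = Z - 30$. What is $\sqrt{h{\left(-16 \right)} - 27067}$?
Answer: $i \sqrt{27113} \approx 164.66 i$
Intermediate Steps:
$h{\left(Z \right)} = -30 + Z$
$\sqrt{h{\left(-16 \right)} - 27067} = \sqrt{\left(-30 - 16\right) - 27067} = \sqrt{-46 - 27067} = \sqrt{-27113} = i \sqrt{27113}$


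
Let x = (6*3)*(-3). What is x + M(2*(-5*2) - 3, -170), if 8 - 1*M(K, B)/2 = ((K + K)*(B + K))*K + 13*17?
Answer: 407908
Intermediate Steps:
x = -54 (x = 18*(-3) = -54)
M(K, B) = -426 - 4*K**2*(B + K) (M(K, B) = 16 - 2*(((K + K)*(B + K))*K + 13*17) = 16 - 2*(((2*K)*(B + K))*K + 221) = 16 - 2*((2*K*(B + K))*K + 221) = 16 - 2*(2*K**2*(B + K) + 221) = 16 - 2*(221 + 2*K**2*(B + K)) = 16 + (-442 - 4*K**2*(B + K)) = -426 - 4*K**2*(B + K))
x + M(2*(-5*2) - 3, -170) = -54 + (-426 - 4*(2*(-5*2) - 3)**3 - 4*(-170)*(2*(-5*2) - 3)**2) = -54 + (-426 - 4*(2*(-10) - 3)**3 - 4*(-170)*(2*(-10) - 3)**2) = -54 + (-426 - 4*(-20 - 3)**3 - 4*(-170)*(-20 - 3)**2) = -54 + (-426 - 4*(-23)**3 - 4*(-170)*(-23)**2) = -54 + (-426 - 4*(-12167) - 4*(-170)*529) = -54 + (-426 + 48668 + 359720) = -54 + 407962 = 407908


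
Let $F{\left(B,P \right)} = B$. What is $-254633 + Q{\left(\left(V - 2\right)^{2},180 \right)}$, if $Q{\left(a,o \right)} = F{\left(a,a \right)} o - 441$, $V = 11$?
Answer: $-240494$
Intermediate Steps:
$Q{\left(a,o \right)} = -441 + a o$ ($Q{\left(a,o \right)} = a o - 441 = -441 + a o$)
$-254633 + Q{\left(\left(V - 2\right)^{2},180 \right)} = -254633 - \left(441 - \left(11 - 2\right)^{2} \cdot 180\right) = -254633 - \left(441 - 9^{2} \cdot 180\right) = -254633 + \left(-441 + 81 \cdot 180\right) = -254633 + \left(-441 + 14580\right) = -254633 + 14139 = -240494$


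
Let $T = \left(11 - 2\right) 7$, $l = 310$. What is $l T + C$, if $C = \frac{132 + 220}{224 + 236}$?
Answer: $\frac{2246038}{115} \approx 19531.0$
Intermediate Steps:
$C = \frac{88}{115}$ ($C = \frac{352}{460} = 352 \cdot \frac{1}{460} = \frac{88}{115} \approx 0.76522$)
$T = 63$ ($T = 9 \cdot 7 = 63$)
$l T + C = 310 \cdot 63 + \frac{88}{115} = 19530 + \frac{88}{115} = \frac{2246038}{115}$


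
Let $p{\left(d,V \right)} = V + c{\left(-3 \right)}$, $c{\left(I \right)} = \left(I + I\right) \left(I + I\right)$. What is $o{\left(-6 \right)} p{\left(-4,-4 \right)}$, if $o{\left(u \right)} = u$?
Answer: $-192$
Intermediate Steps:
$c{\left(I \right)} = 4 I^{2}$ ($c{\left(I \right)} = 2 I 2 I = 4 I^{2}$)
$p{\left(d,V \right)} = 36 + V$ ($p{\left(d,V \right)} = V + 4 \left(-3\right)^{2} = V + 4 \cdot 9 = V + 36 = 36 + V$)
$o{\left(-6 \right)} p{\left(-4,-4 \right)} = - 6 \left(36 - 4\right) = \left(-6\right) 32 = -192$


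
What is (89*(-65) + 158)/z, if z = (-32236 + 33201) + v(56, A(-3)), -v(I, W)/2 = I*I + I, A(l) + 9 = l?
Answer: 5627/5419 ≈ 1.0384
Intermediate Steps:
A(l) = -9 + l
v(I, W) = -2*I - 2*I² (v(I, W) = -2*(I*I + I) = -2*(I² + I) = -2*(I + I²) = -2*I - 2*I²)
z = -5419 (z = (-32236 + 33201) - 2*56*(1 + 56) = 965 - 2*56*57 = 965 - 6384 = -5419)
(89*(-65) + 158)/z = (89*(-65) + 158)/(-5419) = (-5785 + 158)*(-1/5419) = -5627*(-1/5419) = 5627/5419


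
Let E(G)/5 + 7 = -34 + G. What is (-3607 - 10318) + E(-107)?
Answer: -14665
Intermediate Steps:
E(G) = -205 + 5*G (E(G) = -35 + 5*(-34 + G) = -35 + (-170 + 5*G) = -205 + 5*G)
(-3607 - 10318) + E(-107) = (-3607 - 10318) + (-205 + 5*(-107)) = -13925 + (-205 - 535) = -13925 - 740 = -14665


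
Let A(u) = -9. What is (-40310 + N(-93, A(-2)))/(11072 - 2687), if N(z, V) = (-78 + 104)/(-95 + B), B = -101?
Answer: -3950393/821730 ≈ -4.8074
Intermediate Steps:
N(z, V) = -13/98 (N(z, V) = (-78 + 104)/(-95 - 101) = 26/(-196) = 26*(-1/196) = -13/98)
(-40310 + N(-93, A(-2)))/(11072 - 2687) = (-40310 - 13/98)/(11072 - 2687) = -3950393/98/8385 = -3950393/98*1/8385 = -3950393/821730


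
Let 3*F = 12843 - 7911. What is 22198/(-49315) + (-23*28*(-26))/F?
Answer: 197309212/20268465 ≈ 9.7348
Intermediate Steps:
F = 1644 (F = (12843 - 7911)/3 = (⅓)*4932 = 1644)
22198/(-49315) + (-23*28*(-26))/F = 22198/(-49315) + (-23*28*(-26))/1644 = 22198*(-1/49315) - 644*(-26)*(1/1644) = -22198/49315 + 16744*(1/1644) = -22198/49315 + 4186/411 = 197309212/20268465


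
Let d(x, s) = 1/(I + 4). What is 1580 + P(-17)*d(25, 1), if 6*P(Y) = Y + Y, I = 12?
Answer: 75823/48 ≈ 1579.6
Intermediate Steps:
P(Y) = Y/3 (P(Y) = (Y + Y)/6 = (2*Y)/6 = Y/3)
d(x, s) = 1/16 (d(x, s) = 1/(12 + 4) = 1/16)
1580 + P(-17)*d(25, 1) = 1580 + ((⅓)*(-17))*(1/16) = 1580 - 17/3*1/16 = 1580 - 17/48 = 75823/48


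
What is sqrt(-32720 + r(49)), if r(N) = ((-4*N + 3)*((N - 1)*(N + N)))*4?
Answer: 4*I*sqrt(229013) ≈ 1914.2*I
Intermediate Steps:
r(N) = 8*N*(-1 + N)*(3 - 4*N) (r(N) = ((3 - 4*N)*((-1 + N)*(2*N)))*4 = ((3 - 4*N)*(2*N*(-1 + N)))*4 = (2*N*(-1 + N)*(3 - 4*N))*4 = 8*N*(-1 + N)*(3 - 4*N))
sqrt(-32720 + r(49)) = sqrt(-32720 + 8*49*(-3 - 4*49**2 + 7*49)) = sqrt(-32720 + 8*49*(-3 - 4*2401 + 343)) = sqrt(-32720 + 8*49*(-3 - 9604 + 343)) = sqrt(-32720 + 8*49*(-9264)) = sqrt(-32720 - 3631488) = sqrt(-3664208) = 4*I*sqrt(229013)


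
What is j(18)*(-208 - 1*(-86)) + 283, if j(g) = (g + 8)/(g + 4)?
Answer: 1527/11 ≈ 138.82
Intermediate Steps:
j(g) = (8 + g)/(4 + g)
j(18)*(-208 - 1*(-86)) + 283 = ((8 + 18)/(4 + 18))*(-208 - 1*(-86)) + 283 = (26/22)*(-208 + 86) + 283 = ((1/22)*26)*(-122) + 283 = (13/11)*(-122) + 283 = -1586/11 + 283 = 1527/11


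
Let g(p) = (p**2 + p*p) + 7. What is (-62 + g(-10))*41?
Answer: 5945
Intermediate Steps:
g(p) = 7 + 2*p**2 (g(p) = (p**2 + p**2) + 7 = 2*p**2 + 7 = 7 + 2*p**2)
(-62 + g(-10))*41 = (-62 + (7 + 2*(-10)**2))*41 = (-62 + (7 + 2*100))*41 = (-62 + (7 + 200))*41 = (-62 + 207)*41 = 145*41 = 5945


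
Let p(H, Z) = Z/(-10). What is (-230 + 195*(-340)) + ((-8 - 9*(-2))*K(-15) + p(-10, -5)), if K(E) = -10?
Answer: -133259/2 ≈ -66630.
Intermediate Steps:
p(H, Z) = -Z/10 (p(H, Z) = Z*(-⅒) = -Z/10)
(-230 + 195*(-340)) + ((-8 - 9*(-2))*K(-15) + p(-10, -5)) = (-230 + 195*(-340)) + ((-8 - 9*(-2))*(-10) - ⅒*(-5)) = (-230 - 66300) + ((-8 + 18)*(-10) + ½) = -66530 + (10*(-10) + ½) = -66530 + (-100 + ½) = -66530 - 199/2 = -133259/2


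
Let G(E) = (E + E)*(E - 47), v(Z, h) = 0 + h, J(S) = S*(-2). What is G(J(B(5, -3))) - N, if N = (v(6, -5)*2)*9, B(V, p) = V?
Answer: 1230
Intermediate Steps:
J(S) = -2*S
v(Z, h) = h
G(E) = 2*E*(-47 + E) (G(E) = (2*E)*(-47 + E) = 2*E*(-47 + E))
N = -90 (N = -5*2*9 = -10*9 = -90)
G(J(B(5, -3))) - N = 2*(-2*5)*(-47 - 2*5) - 1*(-90) = 2*(-10)*(-47 - 10) + 90 = 2*(-10)*(-57) + 90 = 1140 + 90 = 1230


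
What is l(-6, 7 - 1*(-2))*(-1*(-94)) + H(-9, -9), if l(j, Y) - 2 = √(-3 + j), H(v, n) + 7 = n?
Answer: 172 + 282*I ≈ 172.0 + 282.0*I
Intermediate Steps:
H(v, n) = -7 + n
l(j, Y) = 2 + √(-3 + j)
l(-6, 7 - 1*(-2))*(-1*(-94)) + H(-9, -9) = (2 + √(-3 - 6))*(-1*(-94)) + (-7 - 9) = (2 + √(-9))*94 - 16 = (2 + 3*I)*94 - 16 = (188 + 282*I) - 16 = 172 + 282*I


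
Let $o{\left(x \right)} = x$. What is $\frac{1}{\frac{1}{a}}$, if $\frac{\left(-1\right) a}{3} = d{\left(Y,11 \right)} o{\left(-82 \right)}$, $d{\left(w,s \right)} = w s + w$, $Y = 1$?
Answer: $2952$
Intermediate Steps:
$d{\left(w,s \right)} = w + s w$ ($d{\left(w,s \right)} = s w + w = w + s w$)
$a = 2952$ ($a = - 3 \cdot 1 \left(1 + 11\right) \left(-82\right) = - 3 \cdot 1 \cdot 12 \left(-82\right) = - 3 \cdot 12 \left(-82\right) = \left(-3\right) \left(-984\right) = 2952$)
$\frac{1}{\frac{1}{a}} = \frac{1}{\frac{1}{2952}} = 2952$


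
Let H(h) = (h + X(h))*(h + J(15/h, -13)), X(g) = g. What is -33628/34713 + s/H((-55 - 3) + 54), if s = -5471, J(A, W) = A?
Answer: -27428537/307458 ≈ -89.211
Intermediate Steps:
H(h) = 2*h*(h + 15/h) (H(h) = (h + h)*(h + 15/h) = (2*h)*(h + 15/h) = 2*h*(h + 15/h))
-33628/34713 + s/H((-55 - 3) + 54) = -33628/34713 - 5471/(30 + 2*((-55 - 3) + 54)²) = -33628*1/34713 - 5471/(30 + 2*(-58 + 54)²) = -4804/4959 - 5471/(30 + 2*(-4)²) = -4804/4959 - 5471/(30 + 2*16) = -4804/4959 - 5471/(30 + 32) = -4804/4959 - 5471/62 = -27428537/307458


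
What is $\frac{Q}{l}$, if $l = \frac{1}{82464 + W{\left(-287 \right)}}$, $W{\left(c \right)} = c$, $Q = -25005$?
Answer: $-2054835885$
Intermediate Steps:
$l = \frac{1}{82177}$ ($l = \frac{1}{82464 - 287} = \frac{1}{82177} \approx 1.2169 \cdot 10^{-5}$)
$\frac{Q}{l} = - 25005 \frac{1}{\frac{1}{82177}} = \left(-25005\right) 82177 = -2054835885$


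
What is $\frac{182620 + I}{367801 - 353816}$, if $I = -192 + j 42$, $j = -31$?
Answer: $\frac{181126}{13985} \approx 12.951$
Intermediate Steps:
$I = -1494$ ($I = -192 - 1302 = -1494$)
$\frac{182620 + I}{367801 - 353816} = \frac{182620 - 1494}{367801 - 353816} = \frac{181126}{13985}$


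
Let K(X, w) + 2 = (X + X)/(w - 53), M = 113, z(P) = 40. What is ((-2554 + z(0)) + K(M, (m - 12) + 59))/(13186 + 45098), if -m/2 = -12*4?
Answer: -113107/2622780 ≈ -0.043125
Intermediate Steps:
m = 96 (m = -(-24)*4 = -2*(-48) = 96)
K(X, w) = -2 + 2*X/(-53 + w) (K(X, w) = -2 + (X + X)/(w - 53) = -2 + (2*X)/(-53 + w) = -2 + 2*X/(-53 + w))
((-2554 + z(0)) + K(M, (m - 12) + 59))/(13186 + 45098) = ((-2554 + 40) + 2*(53 + 113 - ((96 - 12) + 59))/(-53 + ((96 - 12) + 59)))/(13186 + 45098) = (-2514 + 2*(53 + 113 - (84 + 59))/(-53 + (84 + 59)))/58284 = (-2514 + 2*(53 + 113 - 1*143)/(-53 + 143))*(1/58284) = (-2514 + 2*(53 + 113 - 143)/90)*(1/58284) = (-2514 + 2*(1/90)*23)*(1/58284) = (-2514 + 23/45)*(1/58284) = -113107/45*1/58284 = -113107/2622780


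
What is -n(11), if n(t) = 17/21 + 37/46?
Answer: -1559/966 ≈ -1.6139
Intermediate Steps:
n(t) = 1559/966 (n(t) = 17*(1/21) + 37*(1/46) = 17/21 + 37/46 = 1559/966)
-n(11) = -1*1559/966 = -1559/966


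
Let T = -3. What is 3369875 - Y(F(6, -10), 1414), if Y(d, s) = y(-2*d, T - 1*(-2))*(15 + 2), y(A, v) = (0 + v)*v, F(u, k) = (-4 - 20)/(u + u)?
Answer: 3369858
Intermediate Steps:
F(u, k) = -12/u (F(u, k) = -24*1/(2*u) = -12/u)
y(A, v) = v² (y(A, v) = v*v = v²)
Y(d, s) = 17 (Y(d, s) = (-3 - 1*(-2))²*(15 + 2) = (-3 + 2)²*17 = (-1)²*17 = 1*17 = 17)
3369875 - Y(F(6, -10), 1414) = 3369875 - 1*17 = 3369875 - 17 = 3369858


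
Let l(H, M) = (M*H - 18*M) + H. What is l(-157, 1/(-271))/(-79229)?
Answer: 42372/21471059 ≈ 0.0019734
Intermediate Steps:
l(H, M) = H - 18*M + H*M (l(H, M) = (H*M - 18*M) + H = (-18*M + H*M) + H = H - 18*M + H*M)
l(-157, 1/(-271))/(-79229) = (-157 - 18/(-271) - 157/(-271))/(-79229) = (-157 - 18*(-1/271) - 157*(-1/271))*(-1/79229) = (-157 + 18/271 + 157/271)*(-1/79229) = -42372/271*(-1/79229) = 42372/21471059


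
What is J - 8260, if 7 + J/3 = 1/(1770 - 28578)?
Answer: -73999017/8936 ≈ -8281.0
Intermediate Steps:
J = -187657/8936 (J = -21 + 3/(1770 - 28578) = -21 + 3/(-26808) = -21 + 3*(-1/26808) = -21 - 1/8936 = -187657/8936 ≈ -21.000)
J - 8260 = -187657/8936 - 8260 = -73999017/8936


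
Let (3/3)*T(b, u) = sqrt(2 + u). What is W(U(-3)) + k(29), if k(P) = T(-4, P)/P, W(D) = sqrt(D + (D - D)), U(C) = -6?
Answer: sqrt(31)/29 + I*sqrt(6) ≈ 0.19199 + 2.4495*I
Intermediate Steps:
W(D) = sqrt(D) (W(D) = sqrt(D + 0) = sqrt(D))
T(b, u) = sqrt(2 + u)
k(P) = sqrt(2 + P)/P
W(U(-3)) + k(29) = sqrt(-6) + sqrt(2 + 29)/29 = I*sqrt(6) + sqrt(31)/29 = sqrt(31)/29 + I*sqrt(6)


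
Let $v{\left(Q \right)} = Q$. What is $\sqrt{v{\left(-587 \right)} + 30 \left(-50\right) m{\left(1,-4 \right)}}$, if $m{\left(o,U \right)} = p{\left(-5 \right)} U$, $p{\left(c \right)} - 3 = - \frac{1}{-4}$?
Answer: $\sqrt{18913} \approx 137.52$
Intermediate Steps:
$p{\left(c \right)} = \frac{13}{4}$ ($p{\left(c \right)} = 3 - \frac{1}{-4} = 3 - - \frac{1}{4} = 3 + \frac{1}{4} = \frac{13}{4}$)
$m{\left(o,U \right)} = \frac{13 U}{4}$
$\sqrt{v{\left(-587 \right)} + 30 \left(-50\right) m{\left(1,-4 \right)}} = \sqrt{-587 + 30 \left(-50\right) \frac{13}{4} \left(-4\right)} = \sqrt{-587 - -19500} = \sqrt{-587 + 19500} = \sqrt{18913}$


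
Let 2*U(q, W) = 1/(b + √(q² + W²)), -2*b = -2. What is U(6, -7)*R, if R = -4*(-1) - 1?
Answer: -1/56 + √85/56 ≈ 0.14678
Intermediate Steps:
b = 1 (b = -½*(-2) = 1)
U(q, W) = 1/(2*(1 + √(W² + q²))) (U(q, W) = 1/(2*(1 + √(q² + W²))) = 1/(2*(1 + √(W² + q²))))
R = 3 (R = 4 - 1 = 3)
U(6, -7)*R = (1/(2*(1 + √((-7)² + 6²))))*3 = (1/(2*(1 + √(49 + 36))))*3 = (1/(2*(1 + √85)))*3 = 3/(2*(1 + √85))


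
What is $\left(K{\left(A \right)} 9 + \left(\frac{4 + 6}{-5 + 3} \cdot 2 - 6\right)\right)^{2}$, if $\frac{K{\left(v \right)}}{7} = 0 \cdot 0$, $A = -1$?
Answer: $256$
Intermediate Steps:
$K{\left(v \right)} = 0$ ($K{\left(v \right)} = 7 \cdot 0 \cdot 0 = 7 \cdot 0 = 0$)
$\left(K{\left(A \right)} 9 + \left(\frac{4 + 6}{-5 + 3} \cdot 2 - 6\right)\right)^{2} = \left(0 \cdot 9 + \left(\frac{4 + 6}{-5 + 3} \cdot 2 - 6\right)\right)^{2} = \left(0 + \left(\frac{10}{-2} \cdot 2 - 6\right)\right)^{2} = \left(0 + \left(10 \left(- \frac{1}{2}\right) 2 - 6\right)\right)^{2} = \left(0 - 16\right)^{2} = \left(-16\right)^{2} = 256$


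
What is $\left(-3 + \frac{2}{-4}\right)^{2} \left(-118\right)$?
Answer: $- \frac{2891}{2} \approx -1445.5$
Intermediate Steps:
$\left(-3 + \frac{2}{-4}\right)^{2} \left(-118\right) = \left(-3 + 2 \left(- \frac{1}{4}\right)\right)^{2} \left(-118\right) = \left(-3 - \frac{1}{2}\right)^{2} \left(-118\right) = \left(- \frac{7}{2}\right)^{2} \left(-118\right) = \frac{49}{4} \left(-118\right) = - \frac{2891}{2}$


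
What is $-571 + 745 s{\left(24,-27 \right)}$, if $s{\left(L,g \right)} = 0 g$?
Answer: $-571$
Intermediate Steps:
$s{\left(L,g \right)} = 0$
$-571 + 745 s{\left(24,-27 \right)} = -571 + 745 \cdot 0 = -571 + 0 = -571$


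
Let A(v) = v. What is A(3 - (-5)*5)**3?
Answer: 21952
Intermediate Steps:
A(3 - (-5)*5)**3 = (3 - (-5)*5)**3 = (3 - 1*(-25))**3 = (3 + 25)**3 = 28**3 = 21952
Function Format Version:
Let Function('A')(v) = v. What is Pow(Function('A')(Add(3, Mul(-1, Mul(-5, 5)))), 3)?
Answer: 21952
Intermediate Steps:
Pow(Function('A')(Add(3, Mul(-1, Mul(-5, 5)))), 3) = Pow(Add(3, Mul(-1, Mul(-5, 5))), 3) = Pow(Add(3, Mul(-1, -25)), 3) = Pow(Add(3, 25), 3) = Pow(28, 3) = 21952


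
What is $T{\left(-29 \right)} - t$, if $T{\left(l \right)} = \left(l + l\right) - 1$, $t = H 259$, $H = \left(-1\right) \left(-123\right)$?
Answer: $-31916$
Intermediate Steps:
$H = 123$
$t = 31857$ ($t = 123 \cdot 259 = 31857$)
$T{\left(l \right)} = -1 + 2 l$ ($T{\left(l \right)} = 2 l - 1 = -1 + 2 l$)
$T{\left(-29 \right)} - t = \left(-1 + 2 \left(-29\right)\right) - 31857 = \left(-1 - 58\right) - 31857 = -59 - 31857 = -31916$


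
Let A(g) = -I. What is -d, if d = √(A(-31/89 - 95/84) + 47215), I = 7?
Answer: -2*√11802 ≈ -217.27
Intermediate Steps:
A(g) = -7 (A(g) = -1*7 = -7)
d = 2*√11802 (d = √(-7 + 47215) = √47208 = 2*√11802 ≈ 217.27)
-d = -2*√11802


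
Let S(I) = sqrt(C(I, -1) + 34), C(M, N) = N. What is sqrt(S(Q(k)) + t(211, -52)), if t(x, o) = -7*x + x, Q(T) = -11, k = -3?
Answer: sqrt(-1266 + sqrt(33)) ≈ 35.5*I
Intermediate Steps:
t(x, o) = -6*x
S(I) = sqrt(33) (S(I) = sqrt(-1 + 34) = sqrt(33))
sqrt(S(Q(k)) + t(211, -52)) = sqrt(sqrt(33) - 6*211) = sqrt(sqrt(33) - 1266) = sqrt(-1266 + sqrt(33))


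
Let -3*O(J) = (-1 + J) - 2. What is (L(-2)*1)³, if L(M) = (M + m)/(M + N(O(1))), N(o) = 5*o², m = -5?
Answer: -250047/8 ≈ -31256.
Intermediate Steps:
O(J) = 1 - J/3 (O(J) = -((-1 + J) - 2)/3 = -(-3 + J)/3 = 1 - J/3)
L(M) = (-5 + M)/(20/9 + M) (L(M) = (M - 5)/(M + 5*(1 - ⅓*1)²) = (-5 + M)/(M + 5*(1 - ⅓)²) = (-5 + M)/(M + 5*(⅔)²) = (-5 + M)/(M + 5*(4/9)) = (-5 + M)/(M + 20/9) = (-5 + M)/(20/9 + M))
(L(-2)*1)³ = ((9*(-5 - 2)/(20 + 9*(-2)))*1)³ = ((9*(-7)/(20 - 18))*1)³ = ((9*(-7)/2)*1)³ = ((9*(½)*(-7))*1)³ = (-63/2*1)³ = (-63/2)³ = -250047/8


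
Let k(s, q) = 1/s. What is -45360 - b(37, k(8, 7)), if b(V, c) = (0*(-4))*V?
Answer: -45360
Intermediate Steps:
b(V, c) = 0 (b(V, c) = 0*V = 0)
-45360 - b(37, k(8, 7)) = -45360 - 1*0 = -45360 + 0 = -45360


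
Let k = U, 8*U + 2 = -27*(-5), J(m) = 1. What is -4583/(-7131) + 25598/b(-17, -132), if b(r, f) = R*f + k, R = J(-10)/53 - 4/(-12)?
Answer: -25779548261/30099951 ≈ -856.46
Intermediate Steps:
U = 133/8 (U = -¼ + (-27*(-5))/8 = -¼ + (⅛)*135 = -¼ + 135/8 = 133/8 ≈ 16.625)
k = 133/8 ≈ 16.625
R = 56/159 (R = 1/53 - 4/(-12) = 1*(1/53) - 4*(-1/12) = 1/53 + ⅓ = 56/159 ≈ 0.35220)
b(r, f) = 133/8 + 56*f/159 (b(r, f) = 56*f/159 + 133/8 = 133/8 + 56*f/159)
-4583/(-7131) + 25598/b(-17, -132) = -4583/(-7131) + 25598/(133/8 + (56/159)*(-132)) = -4583*(-1/7131) + 25598/(133/8 - 2464/53) = 4583/7131 + 25598/(-12663/424) = 4583/7131 + 25598*(-424/12663) = 4583/7131 - 10853552/12663 = -25779548261/30099951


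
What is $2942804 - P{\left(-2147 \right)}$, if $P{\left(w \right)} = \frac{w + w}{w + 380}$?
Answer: $\frac{273680546}{93} \approx 2.9428 \cdot 10^{6}$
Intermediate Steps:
$P{\left(w \right)} = \frac{2 w}{380 + w}$
$2942804 - P{\left(-2147 \right)} = 2942804 - 2 \left(-2147\right) \frac{1}{380 - 2147} = 2942804 - 2 \left(-2147\right) \frac{1}{-1767} = 2942804 - 2 \left(-2147\right) \left(- \frac{1}{1767}\right) = 2942804 - \frac{226}{93} = \frac{273680546}{93}$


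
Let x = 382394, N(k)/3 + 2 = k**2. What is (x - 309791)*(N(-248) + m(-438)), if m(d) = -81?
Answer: 13389808275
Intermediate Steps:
N(k) = -6 + 3*k**2
(x - 309791)*(N(-248) + m(-438)) = (382394 - 309791)*((-6 + 3*(-248)**2) - 81) = 72603*((-6 + 3*61504) - 81) = 72603*((-6 + 184512) - 81) = 72603*(184506 - 81) = 72603*184425 = 13389808275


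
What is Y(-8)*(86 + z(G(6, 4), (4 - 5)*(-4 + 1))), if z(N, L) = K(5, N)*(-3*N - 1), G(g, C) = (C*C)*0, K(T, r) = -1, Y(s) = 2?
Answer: 174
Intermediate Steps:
G(g, C) = 0 (G(g, C) = C²*0 = 0)
z(N, L) = 1 + 3*N (z(N, L) = -(-3*N - 1) = -(-1 - 3*N) = 1 + 3*N)
Y(-8)*(86 + z(G(6, 4), (4 - 5)*(-4 + 1))) = 2*(86 + (1 + 3*0)) = 2*(86 + (1 + 0)) = 2*(86 + 1) = 2*87 = 174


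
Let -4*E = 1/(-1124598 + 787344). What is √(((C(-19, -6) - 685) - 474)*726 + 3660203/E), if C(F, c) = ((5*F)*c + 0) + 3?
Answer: 2*√1234417996203 ≈ 2.2221e+6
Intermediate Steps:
E = 1/1349016 (E = -1/(4*(-1124598 + 787344)) = -¼/(-337254) = -¼*(-1/337254) = 1/1349016 ≈ 7.4128e-7)
C(F, c) = 3 + 5*F*c (C(F, c) = (5*F*c + 0) + 3 = 5*F*c + 3 = 3 + 5*F*c)
√(((C(-19, -6) - 685) - 474)*726 + 3660203/E) = √((((3 + 5*(-19)*(-6)) - 685) - 474)*726 + 3660203/(1/1349016)) = √((((3 + 570) - 685) - 474)*726 + 3660203*1349016) = √(((573 - 685) - 474)*726 + 4937672410248) = √((-112 - 474)*726 + 4937672410248) = √(-586*726 + 4937672410248) = √(-425436 + 4937672410248) = √4937671984812 = 2*√1234417996203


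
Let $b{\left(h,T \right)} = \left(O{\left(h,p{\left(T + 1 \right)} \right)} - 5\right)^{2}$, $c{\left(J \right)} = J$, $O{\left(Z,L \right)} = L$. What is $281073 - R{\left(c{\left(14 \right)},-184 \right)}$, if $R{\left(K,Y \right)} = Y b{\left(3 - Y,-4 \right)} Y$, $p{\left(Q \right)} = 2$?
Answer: $-23631$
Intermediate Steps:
$b{\left(h,T \right)} = 9$ ($b{\left(h,T \right)} = \left(2 - 5\right)^{2} = \left(-3\right)^{2} = 9$)
$R{\left(K,Y \right)} = 9 Y^{2}$ ($R{\left(K,Y \right)} = Y 9 Y = 9 Y Y = 9 Y^{2}$)
$281073 - R{\left(c{\left(14 \right)},-184 \right)} = 281073 - 9 \left(-184\right)^{2} = 281073 - 9 \cdot 33856 = 281073 - 304704 = -23631$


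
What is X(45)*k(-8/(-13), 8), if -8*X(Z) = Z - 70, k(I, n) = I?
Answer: 25/13 ≈ 1.9231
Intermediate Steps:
X(Z) = 35/4 - Z/8 (X(Z) = -(Z - 70)/8 = -(-70 + Z)/8 = 35/4 - Z/8)
X(45)*k(-8/(-13), 8) = (35/4 - ⅛*45)*(-8/(-13)) = (35/4 - 45/8)*(-8*(-1/13)) = (25/8)*(8/13) = 25/13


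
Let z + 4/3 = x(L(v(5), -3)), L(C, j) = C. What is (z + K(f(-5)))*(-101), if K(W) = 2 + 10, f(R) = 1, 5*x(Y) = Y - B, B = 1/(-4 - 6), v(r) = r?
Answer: -177053/150 ≈ -1180.4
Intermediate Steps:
B = -⅒ (B = 1/(-10) = -⅒ ≈ -0.10000)
x(Y) = 1/50 + Y/5 (x(Y) = (Y - 1*(-⅒))/5 = (Y + ⅒)/5 = (⅒ + Y)/5 = 1/50 + Y/5)
z = -47/150 (z = -4/3 + (1/50 + (⅕)*5) = -4/3 + (1/50 + 1) = -4/3 + 51/50 = -47/150 ≈ -0.31333)
K(W) = 12
(z + K(f(-5)))*(-101) = (-47/150 + 12)*(-101) = (1753/150)*(-101) = -177053/150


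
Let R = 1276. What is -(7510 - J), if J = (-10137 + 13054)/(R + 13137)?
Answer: -108238713/14413 ≈ -7509.8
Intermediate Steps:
J = 2917/14413 (J = (-10137 + 13054)/(1276 + 13137) = 2917/14413 ≈ 0.20239)
-(7510 - J) = -(7510 - 1*2917/14413) = -(7510 - 2917/14413) = -1*108238713/14413 = -108238713/14413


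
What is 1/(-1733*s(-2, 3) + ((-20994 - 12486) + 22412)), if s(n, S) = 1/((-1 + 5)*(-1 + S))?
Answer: -8/90277 ≈ -8.8616e-5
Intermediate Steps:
s(n, S) = 1/(-4 + 4*S) (s(n, S) = 1/(4*(-1 + S)) = 1/(-4 + 4*S))
1/(-1733*s(-2, 3) + ((-20994 - 12486) + 22412)) = 1/(-1733/(4*(-1 + 3)) + ((-20994 - 12486) + 22412)) = 1/(-1733/(4*2) + (-33480 + 22412)) = 1/(-1733/(4*2) - 11068) = 1/(-1733*⅛ - 11068) = 1/(-1733/8 - 11068) = 1/(-90277/8) = -8/90277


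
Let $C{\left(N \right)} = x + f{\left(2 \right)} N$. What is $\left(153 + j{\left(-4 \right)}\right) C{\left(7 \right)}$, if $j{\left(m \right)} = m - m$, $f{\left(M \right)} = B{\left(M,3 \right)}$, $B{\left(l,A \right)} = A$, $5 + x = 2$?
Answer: $2754$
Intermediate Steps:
$x = -3$ ($x = -5 + 2 = -3$)
$f{\left(M \right)} = 3$
$C{\left(N \right)} = -3 + 3 N$
$j{\left(m \right)} = 0$
$\left(153 + j{\left(-4 \right)}\right) C{\left(7 \right)} = \left(153 + 0\right) \left(-3 + 3 \cdot 7\right) = 153 \left(-3 + 21\right) = 153 \cdot 18 = 2754$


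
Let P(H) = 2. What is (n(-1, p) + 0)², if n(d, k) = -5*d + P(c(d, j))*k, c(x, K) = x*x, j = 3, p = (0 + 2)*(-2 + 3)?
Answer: 81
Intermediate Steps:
p = 2 (p = 2*1 = 2)
c(x, K) = x²
n(d, k) = -5*d + 2*k
(n(-1, p) + 0)² = ((-5*(-1) + 2*2) + 0)² = ((5 + 4) + 0)² = (9 + 0)² = 9² = 81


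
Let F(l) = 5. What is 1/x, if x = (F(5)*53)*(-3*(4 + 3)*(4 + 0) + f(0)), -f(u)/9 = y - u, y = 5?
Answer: -1/34185 ≈ -2.9253e-5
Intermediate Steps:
f(u) = -45 + 9*u (f(u) = -9*(5 - u) = -45 + 9*u)
x = -34185 (x = (5*53)*(-3*(4 + 3)*(4 + 0) + (-45 + 9*0)) = 265*(-21*4 + (-45 + 0)) = 265*(-3*28 - 45) = 265*(-84 - 45) = 265*(-129) = -34185)
1/x = 1/(-34185) = -1/34185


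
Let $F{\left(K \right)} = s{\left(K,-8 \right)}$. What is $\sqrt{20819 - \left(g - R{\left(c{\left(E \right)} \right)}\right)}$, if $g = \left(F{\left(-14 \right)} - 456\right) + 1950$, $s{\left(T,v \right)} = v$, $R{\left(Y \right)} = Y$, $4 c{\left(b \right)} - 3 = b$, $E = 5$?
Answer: $\sqrt{19335} \approx 139.05$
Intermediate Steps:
$c{\left(b \right)} = \frac{3}{4} + \frac{b}{4}$
$F{\left(K \right)} = -8$
$g = 1486$ ($g = \left(-8 - 456\right) + 1950 = -464 + 1950 = 1486$)
$\sqrt{20819 - \left(g - R{\left(c{\left(E \right)} \right)}\right)} = \sqrt{20819 + \left(\left(\frac{3}{4} + \frac{1}{4} \cdot 5\right) - 1486\right)} = \sqrt{20819 + \left(\left(\frac{3}{4} + \frac{5}{4}\right) - 1486\right)} = \sqrt{20819 + \left(2 - 1486\right)} = \sqrt{20819 - 1484} = \sqrt{19335}$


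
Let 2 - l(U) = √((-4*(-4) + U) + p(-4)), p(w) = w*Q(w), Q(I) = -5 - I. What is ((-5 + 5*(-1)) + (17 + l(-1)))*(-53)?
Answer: -477 + 53*√19 ≈ -245.98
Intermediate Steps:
p(w) = w*(-5 - w)
l(U) = 2 - √(20 + U) (l(U) = 2 - √((-4*(-4) + U) - 1*(-4)*(5 - 4)) = 2 - √((16 + U) - 1*(-4)*1) = 2 - √((16 + U) + 4) = 2 - √(20 + U))
((-5 + 5*(-1)) + (17 + l(-1)))*(-53) = ((-5 + 5*(-1)) + (17 + (2 - √(20 - 1))))*(-53) = ((-5 - 5) + (17 + (2 - √19)))*(-53) = (-10 + (19 - √19))*(-53) = (9 - √19)*(-53) = -477 + 53*√19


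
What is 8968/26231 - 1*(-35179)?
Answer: 922789317/26231 ≈ 35179.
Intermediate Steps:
8968/26231 - 1*(-35179) = 8968*(1/26231) + 35179 = 8968/26231 + 35179 = 922789317/26231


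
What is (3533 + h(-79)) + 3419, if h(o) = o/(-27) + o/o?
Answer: 187810/27 ≈ 6955.9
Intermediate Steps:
h(o) = 1 - o/27 (h(o) = o*(-1/27) + 1 = -o/27 + 1 = 1 - o/27)
(3533 + h(-79)) + 3419 = (3533 + (1 - 1/27*(-79))) + 3419 = (3533 + (1 + 79/27)) + 3419 = (3533 + 106/27) + 3419 = 95497/27 + 3419 = 187810/27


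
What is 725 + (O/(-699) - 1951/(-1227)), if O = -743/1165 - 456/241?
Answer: 58322356805797/80268186615 ≈ 726.59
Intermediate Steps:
O = -710303/280765 (O = -743*1/1165 - 456*1/241 = -743/1165 - 456/241 = -710303/280765 ≈ -2.5299)
725 + (O/(-699) - 1951/(-1227)) = 725 + (-710303/280765/(-699) - 1951/(-1227)) = 725 + (-710303/280765*(-1/699) - 1951*(-1/1227)) = 725 + (710303/196254735 + 1951/1227) = 725 + 127921509922/80268186615 = 58322356805797/80268186615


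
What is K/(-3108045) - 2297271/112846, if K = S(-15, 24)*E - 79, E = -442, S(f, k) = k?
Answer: -7138815659993/350730446070 ≈ -20.354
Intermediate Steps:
K = -10687 (K = 24*(-442) - 79 = -10608 - 79 = -10687)
K/(-3108045) - 2297271/112846 = -10687/(-3108045) - 2297271/112846 = -10687*(-1/3108045) - 2297271*1/112846 = 10687/3108045 - 2297271/112846 = -7138815659993/350730446070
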